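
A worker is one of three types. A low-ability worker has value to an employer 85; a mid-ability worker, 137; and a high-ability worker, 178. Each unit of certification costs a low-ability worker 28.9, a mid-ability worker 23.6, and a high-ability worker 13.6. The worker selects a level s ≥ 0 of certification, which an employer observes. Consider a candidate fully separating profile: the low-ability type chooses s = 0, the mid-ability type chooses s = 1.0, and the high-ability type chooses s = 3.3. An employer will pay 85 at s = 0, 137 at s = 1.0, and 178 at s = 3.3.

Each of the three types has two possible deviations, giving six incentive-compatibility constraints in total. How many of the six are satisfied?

5

Mid-ability (own payoff 137 − 23.6×1.0 = 113.4): to s=0 gives 85 → no gain ✓; to s=3.3 gives 178 − 23.6×3.3 = 100.12 → no gain ✓.
High-ability (own payoff 178 − 13.6×3.3 = 133.12): to s=0 gives 85 → no gain ✓; to s=1.0 gives 137 − 13.6×1.0 = 123.4 → no gain ✓.
Low-ability (own payoff 85): to s=1.0 gives 137 − 28.9×1.0 = 108.1 → profitable ✗; to s=3.3 gives 178 − 28.9×3.3 = 82.63 → no gain ✓.
5 of the 6 constraints hold; not an equilibrium.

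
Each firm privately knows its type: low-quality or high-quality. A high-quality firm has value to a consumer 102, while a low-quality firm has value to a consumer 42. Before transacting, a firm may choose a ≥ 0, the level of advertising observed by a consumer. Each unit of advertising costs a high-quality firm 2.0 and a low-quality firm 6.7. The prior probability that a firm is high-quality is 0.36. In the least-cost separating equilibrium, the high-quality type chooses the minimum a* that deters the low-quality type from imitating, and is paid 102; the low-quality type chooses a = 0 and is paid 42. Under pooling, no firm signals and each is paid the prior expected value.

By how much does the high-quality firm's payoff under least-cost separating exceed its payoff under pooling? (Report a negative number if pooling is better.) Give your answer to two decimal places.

Least-cost separating signal: a* solves 42 = 102 − 6.7·a*, so a* = (102 − 42)/6.7 ≈ 8.9552.
High-quality type's separating payoff: 102 − 2.0 × a* = 102 − 2.0 × (102 − 42)/6.7 = 102 − 120/6.7 ≈ 84.0896.
Pooling payoff: 0.36 × 102 + 0.64 × 42 = 63.6.
Difference: 84.0896 − 63.6 = 20.4896, i.e. 20.49 to two decimal places.
The high-quality type prefers to separate.

20.49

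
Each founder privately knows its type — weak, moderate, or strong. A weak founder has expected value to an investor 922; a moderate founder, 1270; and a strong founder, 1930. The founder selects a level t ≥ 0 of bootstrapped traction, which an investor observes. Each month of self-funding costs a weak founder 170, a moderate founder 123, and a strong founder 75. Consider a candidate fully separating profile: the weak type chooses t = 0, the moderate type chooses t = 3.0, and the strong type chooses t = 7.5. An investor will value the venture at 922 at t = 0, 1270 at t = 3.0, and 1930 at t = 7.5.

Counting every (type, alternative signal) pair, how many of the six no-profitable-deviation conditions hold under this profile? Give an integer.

4

Strong (own payoff 1930 − 75×7.5 = 1367.5): to t=0 gives 922 → no gain ✓; to t=3.0 gives 1270 − 75×3.0 = 1045 → no gain ✓.
Moderate (own payoff 1270 − 123×3.0 = 901): to t=0 gives 922 → profitable ✗; to t=7.5 gives 1930 − 123×7.5 = 1007.5 → profitable ✗.
Weak (own payoff 922): to t=3.0 gives 1270 − 170×3.0 = 760 → no gain ✓; to t=7.5 gives 1930 − 170×7.5 = 655 → no gain ✓.
4 of the 6 constraints hold; not an equilibrium.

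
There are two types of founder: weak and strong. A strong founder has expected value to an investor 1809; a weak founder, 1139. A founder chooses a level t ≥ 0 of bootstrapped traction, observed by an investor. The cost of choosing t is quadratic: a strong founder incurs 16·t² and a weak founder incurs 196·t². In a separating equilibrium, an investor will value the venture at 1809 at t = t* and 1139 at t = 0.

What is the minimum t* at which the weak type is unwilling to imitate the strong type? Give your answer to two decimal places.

1.85

The weak type at t = 0 receives 1139; imitating at t* yields 1809 − 196·t*².
Indifference: 1139 = 1809 − 196·t*², so t*² = (1809 − 1139) / 196 ≈ 3.4184.
t* = √3.4184 ≈ 1.85.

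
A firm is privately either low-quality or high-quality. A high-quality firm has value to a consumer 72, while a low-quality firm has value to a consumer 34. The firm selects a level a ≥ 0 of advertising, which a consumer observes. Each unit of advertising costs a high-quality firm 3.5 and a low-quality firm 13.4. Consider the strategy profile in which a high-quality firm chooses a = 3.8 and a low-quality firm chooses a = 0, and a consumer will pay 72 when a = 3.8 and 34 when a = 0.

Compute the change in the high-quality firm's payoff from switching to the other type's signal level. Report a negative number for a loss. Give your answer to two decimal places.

Playing a = 3.8 the high-quality firm receives 72 − 3.5 × 3.8 = 58.7.
Deviating to a = 0 yields 34 instead.
Gain from deviating: 34 − 58.7 = -24.70.
The gain is negative, so the high-quality type's incentive-compatibility constraint is satisfied.

-24.70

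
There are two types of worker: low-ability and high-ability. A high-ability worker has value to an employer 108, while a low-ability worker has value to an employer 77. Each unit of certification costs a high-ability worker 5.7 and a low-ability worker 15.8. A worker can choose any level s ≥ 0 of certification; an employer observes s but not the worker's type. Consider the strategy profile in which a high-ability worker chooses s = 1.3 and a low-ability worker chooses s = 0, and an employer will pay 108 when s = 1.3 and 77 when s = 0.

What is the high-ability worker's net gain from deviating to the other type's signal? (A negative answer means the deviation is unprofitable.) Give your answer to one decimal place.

-23.6

Playing s = 1.3 the high-ability worker receives 108 − 5.7 × 1.3 = 100.59.
Deviating to s = 0 yields 77 instead.
Gain from deviating: 77 − 100.59 = -23.59, i.e. -23.6 to one decimal place.
The gain is negative, so the high-ability type's incentive-compatibility constraint is satisfied.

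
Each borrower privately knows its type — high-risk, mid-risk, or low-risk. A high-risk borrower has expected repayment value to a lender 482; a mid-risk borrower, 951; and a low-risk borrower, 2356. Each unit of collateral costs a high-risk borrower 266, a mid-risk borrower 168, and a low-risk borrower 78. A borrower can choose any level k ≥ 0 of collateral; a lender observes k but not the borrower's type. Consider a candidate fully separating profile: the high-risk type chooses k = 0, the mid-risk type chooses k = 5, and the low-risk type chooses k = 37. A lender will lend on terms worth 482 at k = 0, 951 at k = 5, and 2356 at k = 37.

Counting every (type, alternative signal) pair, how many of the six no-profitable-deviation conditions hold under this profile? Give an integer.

3

Low-risk (own payoff 2356 − 78×37 = -530): to k=0 gives 482 → profitable ✗; to k=5 gives 951 − 78×5 = 561 → profitable ✗.
Mid-risk (own payoff 951 − 168×5 = 111): to k=0 gives 482 → profitable ✗; to k=37 gives 2356 − 168×37 = -3860 → no gain ✓.
High-risk (own payoff 482): to k=5 gives 951 − 266×5 = -379 → no gain ✓; to k=37 gives 2356 − 266×37 = -7486 → no gain ✓.
3 of the 6 constraints hold; not an equilibrium.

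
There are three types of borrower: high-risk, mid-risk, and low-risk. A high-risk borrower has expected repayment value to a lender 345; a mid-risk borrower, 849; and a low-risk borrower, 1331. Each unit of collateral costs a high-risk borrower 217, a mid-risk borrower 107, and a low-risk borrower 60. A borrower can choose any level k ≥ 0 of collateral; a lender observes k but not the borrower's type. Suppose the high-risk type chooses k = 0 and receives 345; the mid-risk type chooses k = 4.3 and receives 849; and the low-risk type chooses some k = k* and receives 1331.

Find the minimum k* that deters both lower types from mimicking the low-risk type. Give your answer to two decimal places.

Mid-risk type (on-path payoff 849 − 107×4.3 = 388.9) won't mimic when 388.9 ≥ 1331 − 107·k*, i.e. k* ≥ 8.80.
High-risk type (on-path payoff 345) won't mimic when 345 ≥ 1331 − 217·k*, i.e. k* ≥ 4.54.
Both must hold, so k* = max(4.54, 8.80) = 8.80. The mid-risk type's constraint binds.

8.80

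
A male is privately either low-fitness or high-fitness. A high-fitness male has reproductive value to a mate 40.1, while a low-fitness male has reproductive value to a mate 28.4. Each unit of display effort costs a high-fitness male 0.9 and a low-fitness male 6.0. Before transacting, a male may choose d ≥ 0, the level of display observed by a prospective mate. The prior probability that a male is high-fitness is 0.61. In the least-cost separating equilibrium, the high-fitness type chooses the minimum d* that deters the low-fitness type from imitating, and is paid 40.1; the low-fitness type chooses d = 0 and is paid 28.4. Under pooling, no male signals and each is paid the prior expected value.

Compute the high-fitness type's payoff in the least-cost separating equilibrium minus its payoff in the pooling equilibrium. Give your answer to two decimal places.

2.81

Least-cost separating signal: d* solves 28.4 = 40.1 − 6.0·d*, so d* = (40.1 − 28.4)/6.0 = 1.95.
High-fitness type's separating payoff: 40.1 − 0.9 × d* = 40.1 − 0.9 × (40.1 − 28.4)/6.0 = 40.1 − 10.53/6.0 = 38.345.
Pooling payoff: 0.61 × 40.1 + 0.39 × 28.4 = 35.537.
Difference: 38.345 − 35.537 = 2.808, i.e. 2.81 to two decimal places.
The high-fitness type prefers to separate.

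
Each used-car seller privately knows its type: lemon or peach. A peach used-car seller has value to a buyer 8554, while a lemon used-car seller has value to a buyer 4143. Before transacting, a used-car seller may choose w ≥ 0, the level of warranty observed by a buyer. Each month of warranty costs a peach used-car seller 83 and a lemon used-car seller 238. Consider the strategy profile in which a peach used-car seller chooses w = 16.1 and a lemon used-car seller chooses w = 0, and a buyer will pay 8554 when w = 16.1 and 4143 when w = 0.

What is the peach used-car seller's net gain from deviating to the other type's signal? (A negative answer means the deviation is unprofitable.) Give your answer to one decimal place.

-3074.7

Playing w = 16.1 the peach used-car seller receives 8554 − 83 × 16.1 = 7217.7.
Deviating to w = 0 yields 4143 instead.
Gain from deviating: 4143 − 7217.7 = -3074.7.
The gain is negative, so the peach type's incentive-compatibility constraint is satisfied.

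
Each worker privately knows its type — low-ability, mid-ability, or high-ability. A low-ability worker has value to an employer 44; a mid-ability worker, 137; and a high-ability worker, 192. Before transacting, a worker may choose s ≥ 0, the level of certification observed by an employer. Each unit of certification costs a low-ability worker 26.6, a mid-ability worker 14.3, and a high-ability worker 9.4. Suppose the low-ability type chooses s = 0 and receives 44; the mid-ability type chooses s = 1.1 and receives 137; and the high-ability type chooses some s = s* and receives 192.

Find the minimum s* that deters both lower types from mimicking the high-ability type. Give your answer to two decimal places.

5.56

Mid-ability type (on-path payoff 137 − 14.3×1.1 = 121.27) won't mimic when 121.27 ≥ 192 − 14.3·s*, i.e. s* ≥ 4.95.
Low-ability type (on-path payoff 44) won't mimic when 44 ≥ 192 − 26.6·s*, i.e. s* ≥ 5.56.
Both must hold, so s* = max(5.56, 4.95) = 5.56. The low-ability type's constraint binds.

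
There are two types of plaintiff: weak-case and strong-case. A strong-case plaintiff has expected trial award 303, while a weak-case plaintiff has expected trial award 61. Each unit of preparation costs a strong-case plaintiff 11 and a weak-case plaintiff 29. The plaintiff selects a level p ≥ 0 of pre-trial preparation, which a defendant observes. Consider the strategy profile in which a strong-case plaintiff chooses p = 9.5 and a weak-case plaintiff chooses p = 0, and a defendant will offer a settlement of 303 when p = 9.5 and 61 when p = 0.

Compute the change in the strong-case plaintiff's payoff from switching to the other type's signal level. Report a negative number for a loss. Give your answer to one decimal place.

Playing p = 9.5 the strong-case plaintiff receives 303 − 11 × 9.5 = 198.5.
Deviating to p = 0 yields 61 instead.
Gain from deviating: 61 − 198.5 = -137.5.
The gain is negative, so the strong-case type's incentive-compatibility constraint is satisfied.

-137.5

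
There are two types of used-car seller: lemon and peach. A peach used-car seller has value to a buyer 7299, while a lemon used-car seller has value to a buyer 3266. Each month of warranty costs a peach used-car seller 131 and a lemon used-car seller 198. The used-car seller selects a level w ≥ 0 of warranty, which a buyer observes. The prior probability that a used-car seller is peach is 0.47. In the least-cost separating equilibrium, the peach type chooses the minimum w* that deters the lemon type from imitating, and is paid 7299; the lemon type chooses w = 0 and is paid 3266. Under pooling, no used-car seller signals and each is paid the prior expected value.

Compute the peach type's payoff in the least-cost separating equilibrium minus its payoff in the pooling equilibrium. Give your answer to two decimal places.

Least-cost separating signal: w* solves 3266 = 7299 − 198·w*, so w* = (7299 − 3266)/198 ≈ 20.3687.
Peach type's separating payoff: 7299 − 131 × w* = 7299 − 131 × (7299 − 3266)/198 = 7299 − 528323/198 ≈ 4630.7020.
Pooling payoff: 0.47 × 7299 + 0.53 × 3266 = 5161.51.
Difference: 4630.7020 − 5161.51 = -530.808, i.e. -530.81 to two decimal places.
The peach type would prefer the pooling outcome.

-530.81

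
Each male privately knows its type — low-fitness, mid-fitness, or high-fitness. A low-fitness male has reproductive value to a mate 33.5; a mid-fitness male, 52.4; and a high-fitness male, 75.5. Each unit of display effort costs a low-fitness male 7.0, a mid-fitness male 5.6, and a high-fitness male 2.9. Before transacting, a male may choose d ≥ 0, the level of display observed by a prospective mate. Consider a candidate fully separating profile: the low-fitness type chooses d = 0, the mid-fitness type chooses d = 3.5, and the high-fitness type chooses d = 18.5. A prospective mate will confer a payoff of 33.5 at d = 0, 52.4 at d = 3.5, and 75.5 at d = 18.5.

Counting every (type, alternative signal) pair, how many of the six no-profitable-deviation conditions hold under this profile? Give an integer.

3

Mid-fitness (own payoff 52.4 − 5.6×3.5 = 32.8): to d=0 gives 33.5 → profitable ✗; to d=18.5 gives 75.5 − 5.6×18.5 = -28.1 → no gain ✓.
Low-fitness (own payoff 33.5): to d=3.5 gives 52.4 − 7.0×3.5 = 27.9 → no gain ✓; to d=18.5 gives 75.5 − 7.0×18.5 = -54 → no gain ✓.
High-fitness (own payoff 75.5 − 2.9×18.5 = 21.85): to d=0 gives 33.5 → profitable ✗; to d=3.5 gives 52.4 − 2.9×3.5 = 42.25 → profitable ✗.
3 of the 6 constraints hold; not an equilibrium.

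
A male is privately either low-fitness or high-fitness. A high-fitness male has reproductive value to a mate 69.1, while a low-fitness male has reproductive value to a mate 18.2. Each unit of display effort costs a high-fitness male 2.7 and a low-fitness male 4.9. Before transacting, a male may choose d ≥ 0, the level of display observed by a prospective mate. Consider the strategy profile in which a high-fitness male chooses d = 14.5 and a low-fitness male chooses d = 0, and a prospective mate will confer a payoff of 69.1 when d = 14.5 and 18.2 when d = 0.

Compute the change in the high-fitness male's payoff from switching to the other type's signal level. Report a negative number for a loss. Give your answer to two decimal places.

Playing d = 14.5 the high-fitness male receives 69.1 − 2.7 × 14.5 = 29.95.
Deviating to d = 0 yields 18.2 instead.
Gain from deviating: 18.2 − 29.95 = -11.75.
The gain is negative, so the high-fitness type's incentive-compatibility constraint is satisfied.

-11.75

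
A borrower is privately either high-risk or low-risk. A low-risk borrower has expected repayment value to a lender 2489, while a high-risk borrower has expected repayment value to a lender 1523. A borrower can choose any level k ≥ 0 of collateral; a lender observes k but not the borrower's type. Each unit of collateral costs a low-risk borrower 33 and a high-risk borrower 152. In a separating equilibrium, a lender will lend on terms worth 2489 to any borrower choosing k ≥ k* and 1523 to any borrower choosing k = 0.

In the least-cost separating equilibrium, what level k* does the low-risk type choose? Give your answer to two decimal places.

A high-risk borrower choosing k = 0 receives 1523.
Imitating at k* instead would pay 2489 at cost 152·k*, netting 2489 − 152·k*.
Indifference: 1523 = 2489 − 152·k*, so k* = (2489 − 1523) / 152 ≈ 6.36.
At k* the high-risk type's incentive constraint just binds; the low-risk type strictly prefers k* since its per-unit cost is lower.

6.36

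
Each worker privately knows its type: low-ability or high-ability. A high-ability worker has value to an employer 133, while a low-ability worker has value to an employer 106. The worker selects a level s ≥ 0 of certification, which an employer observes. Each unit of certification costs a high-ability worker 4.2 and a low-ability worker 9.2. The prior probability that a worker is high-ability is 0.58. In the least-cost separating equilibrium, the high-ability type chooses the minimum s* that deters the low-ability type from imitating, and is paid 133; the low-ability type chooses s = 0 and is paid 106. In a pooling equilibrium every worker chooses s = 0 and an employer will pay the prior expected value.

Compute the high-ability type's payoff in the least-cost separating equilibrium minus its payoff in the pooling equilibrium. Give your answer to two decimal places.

Least-cost separating signal: s* solves 106 = 133 − 9.2·s*, so s* = (133 − 106)/9.2 ≈ 2.9348.
High-ability type's separating payoff: 133 − 4.2 × s* = 133 − 4.2 × (133 − 106)/9.2 = 133 − 113.4/9.2 ≈ 120.6739.
Pooling payoff: 0.58 × 133 + 0.42 × 106 = 121.66.
Difference: 120.6739 − 121.66 = -0.9861, i.e. -0.99 to two decimal places.
The high-ability type would prefer the pooling outcome.

-0.99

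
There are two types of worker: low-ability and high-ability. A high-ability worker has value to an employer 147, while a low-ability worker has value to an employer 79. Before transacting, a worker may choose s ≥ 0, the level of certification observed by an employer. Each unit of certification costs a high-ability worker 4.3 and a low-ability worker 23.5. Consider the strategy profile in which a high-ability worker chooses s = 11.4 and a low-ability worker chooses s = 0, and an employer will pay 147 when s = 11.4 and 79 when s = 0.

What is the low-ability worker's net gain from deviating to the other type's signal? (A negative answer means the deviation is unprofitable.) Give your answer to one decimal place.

-199.9

Playing s = 0 the low-ability worker receives 79.
Deviating to s = 11.4 brings payment 147 at cost 23.5 × 11.4 = 267.9, netting -120.9.
Gain from deviating: -120.9 − 79 = -199.9.
The gain is negative, so the low-ability type's incentive-compatibility constraint is satisfied.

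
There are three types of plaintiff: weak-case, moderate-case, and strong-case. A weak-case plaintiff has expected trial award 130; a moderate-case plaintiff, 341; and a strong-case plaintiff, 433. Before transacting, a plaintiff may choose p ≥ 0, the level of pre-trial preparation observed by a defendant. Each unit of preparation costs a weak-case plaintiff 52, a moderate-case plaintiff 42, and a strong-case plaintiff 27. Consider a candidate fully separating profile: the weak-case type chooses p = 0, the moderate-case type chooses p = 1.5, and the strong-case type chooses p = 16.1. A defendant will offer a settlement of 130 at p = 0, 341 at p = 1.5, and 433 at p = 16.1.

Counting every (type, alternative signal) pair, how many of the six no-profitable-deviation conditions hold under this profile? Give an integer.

Moderate-case (own payoff 341 − 42×1.5 = 278): to p=0 gives 130 → no gain ✓; to p=16.1 gives 433 − 42×16.1 = -243.2 → no gain ✓.
Strong-case (own payoff 433 − 27×16.1 = -1.7): to p=0 gives 130 → profitable ✗; to p=1.5 gives 341 − 27×1.5 = 300.5 → profitable ✗.
Weak-case (own payoff 130): to p=1.5 gives 341 − 52×1.5 = 263 → profitable ✗; to p=16.1 gives 433 − 52×16.1 = -404.2 → no gain ✓.
3 of the 6 constraints hold; not an equilibrium.

3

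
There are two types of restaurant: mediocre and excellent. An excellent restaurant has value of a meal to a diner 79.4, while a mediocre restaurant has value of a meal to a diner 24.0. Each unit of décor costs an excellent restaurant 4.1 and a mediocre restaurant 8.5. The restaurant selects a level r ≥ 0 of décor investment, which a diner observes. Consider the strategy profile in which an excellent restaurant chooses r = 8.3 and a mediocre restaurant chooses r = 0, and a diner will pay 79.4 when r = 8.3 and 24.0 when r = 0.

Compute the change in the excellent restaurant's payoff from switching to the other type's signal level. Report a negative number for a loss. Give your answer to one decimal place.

-21.4

Playing r = 8.3 the excellent restaurant receives 79.4 − 4.1 × 8.3 = 45.37.
Deviating to r = 0 yields 24.0 instead.
Gain from deviating: 24.0 − 45.37 = -21.37, i.e. -21.4 to one decimal place.
The gain is negative, so the excellent type's incentive-compatibility constraint is satisfied.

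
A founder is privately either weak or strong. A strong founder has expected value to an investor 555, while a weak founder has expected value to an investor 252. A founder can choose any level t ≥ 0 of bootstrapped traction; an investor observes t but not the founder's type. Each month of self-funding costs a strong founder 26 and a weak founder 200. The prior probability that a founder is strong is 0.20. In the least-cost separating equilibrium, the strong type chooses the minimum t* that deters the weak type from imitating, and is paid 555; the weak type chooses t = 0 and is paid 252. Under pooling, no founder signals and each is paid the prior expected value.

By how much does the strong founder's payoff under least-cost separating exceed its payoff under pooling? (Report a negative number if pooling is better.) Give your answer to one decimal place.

203.0

Least-cost separating signal: t* solves 252 = 555 − 200·t*, so t* = (555 − 252)/200 = 1.515.
Strong type's separating payoff: 555 − 26 × t* = 555 − 26 × (555 − 252)/200 = 555 − 7878/200 = 515.61.
Pooling payoff: 0.20 × 555 + 0.80 × 252 = 312.6.
Difference: 515.61 − 312.6 = 203.01, i.e. 203.0 to one decimal place.
The strong type prefers to separate.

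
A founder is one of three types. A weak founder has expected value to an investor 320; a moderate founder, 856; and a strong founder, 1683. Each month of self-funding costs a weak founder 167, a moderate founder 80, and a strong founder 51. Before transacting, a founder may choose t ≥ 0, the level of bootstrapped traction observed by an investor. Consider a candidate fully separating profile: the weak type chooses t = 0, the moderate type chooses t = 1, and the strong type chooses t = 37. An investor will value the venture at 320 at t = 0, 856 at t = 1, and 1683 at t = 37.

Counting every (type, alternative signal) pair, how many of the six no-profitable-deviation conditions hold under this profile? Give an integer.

Weak (own payoff 320): to t=1 gives 856 − 167×1 = 689 → profitable ✗; to t=37 gives 1683 − 167×37 = -4496 → no gain ✓.
Moderate (own payoff 856 − 80×1 = 776): to t=0 gives 320 → no gain ✓; to t=37 gives 1683 − 80×37 = -1277 → no gain ✓.
Strong (own payoff 1683 − 51×37 = -204): to t=0 gives 320 → profitable ✗; to t=1 gives 856 − 51×1 = 805 → profitable ✗.
3 of the 6 constraints hold; not an equilibrium.

3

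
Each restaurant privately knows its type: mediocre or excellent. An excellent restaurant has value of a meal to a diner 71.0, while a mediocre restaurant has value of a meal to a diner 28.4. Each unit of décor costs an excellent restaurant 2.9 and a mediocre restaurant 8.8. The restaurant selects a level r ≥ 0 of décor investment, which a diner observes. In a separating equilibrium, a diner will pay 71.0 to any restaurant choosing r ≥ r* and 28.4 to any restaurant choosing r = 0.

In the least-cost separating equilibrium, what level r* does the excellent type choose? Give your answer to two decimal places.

4.84

A mediocre restaurant choosing r = 0 receives 28.4.
Imitating at r* instead would pay 71.0 at cost 8.8·r*, netting 71.0 − 8.8·r*.
Indifference: 28.4 = 71.0 − 8.8·r*, so r* = (71.0 − 28.4) / 8.8 ≈ 4.84.
This is the mediocre type's binding incentive-compatibility constraint; any r ≥ 4.84 sustains separation on that side.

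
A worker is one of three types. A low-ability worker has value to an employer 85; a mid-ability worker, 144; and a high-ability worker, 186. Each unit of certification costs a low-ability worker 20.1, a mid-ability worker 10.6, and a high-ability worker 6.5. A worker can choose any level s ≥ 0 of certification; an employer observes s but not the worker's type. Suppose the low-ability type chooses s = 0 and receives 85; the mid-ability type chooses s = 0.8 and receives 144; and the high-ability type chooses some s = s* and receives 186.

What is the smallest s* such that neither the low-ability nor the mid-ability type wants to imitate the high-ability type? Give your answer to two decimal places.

Low-ability type (on-path payoff 85) won't mimic when 85 ≥ 186 − 20.1·s*, i.e. s* ≥ 5.02.
Mid-ability type (on-path payoff 144 − 10.6×0.8 = 135.52) won't mimic when 135.52 ≥ 186 − 10.6·s*, i.e. s* ≥ 4.76.
Both must hold, so s* = max(5.02, 4.76) = 5.02. The low-ability type's constraint binds.

5.02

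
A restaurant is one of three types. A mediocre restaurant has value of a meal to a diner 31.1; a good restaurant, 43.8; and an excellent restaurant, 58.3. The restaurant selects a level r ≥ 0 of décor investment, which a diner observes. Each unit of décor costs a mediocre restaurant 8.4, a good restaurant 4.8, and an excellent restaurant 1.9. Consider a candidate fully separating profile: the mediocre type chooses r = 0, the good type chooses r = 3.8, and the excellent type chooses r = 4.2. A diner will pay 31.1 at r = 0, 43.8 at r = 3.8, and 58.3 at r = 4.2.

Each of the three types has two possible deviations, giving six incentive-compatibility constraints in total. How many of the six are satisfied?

4

Good (own payoff 43.8 − 4.8×3.8 = 25.56): to r=0 gives 31.1 → profitable ✗; to r=4.2 gives 58.3 − 4.8×4.2 = 38.14 → profitable ✗.
Mediocre (own payoff 31.1): to r=3.8 gives 43.8 − 8.4×3.8 = 11.88 → no gain ✓; to r=4.2 gives 58.3 − 8.4×4.2 = 23.02 → no gain ✓.
Excellent (own payoff 58.3 − 1.9×4.2 = 50.32): to r=0 gives 31.1 → no gain ✓; to r=3.8 gives 43.8 − 1.9×3.8 = 36.58 → no gain ✓.
4 of the 6 constraints hold; not an equilibrium.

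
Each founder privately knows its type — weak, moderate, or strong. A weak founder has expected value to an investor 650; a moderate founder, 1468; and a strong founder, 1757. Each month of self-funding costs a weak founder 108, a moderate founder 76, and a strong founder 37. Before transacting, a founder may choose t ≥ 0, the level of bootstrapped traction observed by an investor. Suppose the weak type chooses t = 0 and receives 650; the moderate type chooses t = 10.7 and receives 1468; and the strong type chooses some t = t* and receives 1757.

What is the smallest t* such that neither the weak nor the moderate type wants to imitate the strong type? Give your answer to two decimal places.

14.50

Moderate type (on-path payoff 1468 − 76×10.7 = 654.8) won't mimic when 654.8 ≥ 1757 − 76·t*, i.e. t* ≥ 14.50.
Weak type (on-path payoff 650) won't mimic when 650 ≥ 1757 − 108·t*, i.e. t* ≥ 10.25.
Both must hold, so t* = max(10.25, 14.50) = 14.50. The moderate type's constraint binds.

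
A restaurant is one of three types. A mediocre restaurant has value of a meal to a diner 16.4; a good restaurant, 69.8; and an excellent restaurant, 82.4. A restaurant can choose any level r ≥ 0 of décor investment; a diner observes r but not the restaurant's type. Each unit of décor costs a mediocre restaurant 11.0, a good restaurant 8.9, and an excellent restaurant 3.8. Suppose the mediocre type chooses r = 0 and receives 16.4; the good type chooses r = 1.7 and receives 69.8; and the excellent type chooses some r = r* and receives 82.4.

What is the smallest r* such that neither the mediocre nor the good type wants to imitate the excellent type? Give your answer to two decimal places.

6.00

Mediocre type (on-path payoff 16.4) won't mimic when 16.4 ≥ 82.4 − 11.0·r*, i.e. r* ≥ 6.00.
Good type (on-path payoff 69.8 − 8.9×1.7 = 54.67) won't mimic when 54.67 ≥ 82.4 − 8.9·r*, i.e. r* ≥ 3.12.
Both must hold, so r* = max(6.00, 3.12) = 6.00. The mediocre type's constraint binds.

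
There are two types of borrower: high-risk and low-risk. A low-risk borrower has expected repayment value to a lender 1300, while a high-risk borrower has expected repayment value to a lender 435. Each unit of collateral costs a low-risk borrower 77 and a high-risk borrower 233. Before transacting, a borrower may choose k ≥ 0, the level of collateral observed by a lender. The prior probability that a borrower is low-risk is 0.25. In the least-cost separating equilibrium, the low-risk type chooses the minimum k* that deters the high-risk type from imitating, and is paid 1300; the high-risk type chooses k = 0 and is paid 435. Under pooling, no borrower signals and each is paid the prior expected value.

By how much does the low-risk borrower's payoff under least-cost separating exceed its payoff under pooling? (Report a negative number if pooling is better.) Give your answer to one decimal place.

362.9

Least-cost separating signal: k* solves 435 = 1300 − 233·k*, so k* = (1300 − 435)/233 ≈ 3.7124.
Low-risk type's separating payoff: 1300 − 77 × k* = 1300 − 77 × (1300 − 435)/233 = 1300 − 66605/233 ≈ 1014.142.
Pooling payoff: 0.25 × 1300 + 0.75 × 435 = 651.25.
Difference: 1014.142 − 651.25 = 362.892, i.e. 362.9 to one decimal place.
The low-risk type prefers to separate.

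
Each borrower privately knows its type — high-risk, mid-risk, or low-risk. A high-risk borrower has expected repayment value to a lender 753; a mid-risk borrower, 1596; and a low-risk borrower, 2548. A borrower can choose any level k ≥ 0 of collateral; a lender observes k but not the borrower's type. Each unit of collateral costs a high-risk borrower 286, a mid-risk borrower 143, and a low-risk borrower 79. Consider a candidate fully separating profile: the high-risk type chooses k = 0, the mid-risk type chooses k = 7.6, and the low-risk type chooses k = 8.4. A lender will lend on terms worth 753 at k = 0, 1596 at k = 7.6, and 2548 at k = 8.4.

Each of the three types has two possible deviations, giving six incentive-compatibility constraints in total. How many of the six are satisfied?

4

Mid-risk (own payoff 1596 − 143×7.6 = 509.2): to k=0 gives 753 → profitable ✗; to k=8.4 gives 2548 − 143×8.4 = 1346.8 → profitable ✗.
High-risk (own payoff 753): to k=7.6 gives 1596 − 286×7.6 = -577.6 → no gain ✓; to k=8.4 gives 2548 − 286×8.4 = 145.6 → no gain ✓.
Low-risk (own payoff 2548 − 79×8.4 = 1884.4): to k=0 gives 753 → no gain ✓; to k=7.6 gives 1596 − 79×7.6 = 995.6 → no gain ✓.
4 of the 6 constraints hold; not an equilibrium.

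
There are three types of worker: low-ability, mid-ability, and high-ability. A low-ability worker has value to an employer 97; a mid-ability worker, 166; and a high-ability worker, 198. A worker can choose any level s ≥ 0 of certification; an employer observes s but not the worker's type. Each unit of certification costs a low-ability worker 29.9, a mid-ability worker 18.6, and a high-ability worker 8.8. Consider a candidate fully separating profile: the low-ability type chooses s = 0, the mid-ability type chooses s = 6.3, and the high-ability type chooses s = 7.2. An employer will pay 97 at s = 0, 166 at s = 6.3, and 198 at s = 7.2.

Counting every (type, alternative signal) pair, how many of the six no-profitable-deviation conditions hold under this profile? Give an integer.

High-ability (own payoff 198 − 8.8×7.2 = 134.64): to s=0 gives 97 → no gain ✓; to s=6.3 gives 166 − 8.8×6.3 = 110.56 → no gain ✓.
Low-ability (own payoff 97): to s=6.3 gives 166 − 29.9×6.3 = -22.37 → no gain ✓; to s=7.2 gives 198 − 29.9×7.2 = -17.28 → no gain ✓.
Mid-ability (own payoff 166 − 18.6×6.3 = 48.82): to s=0 gives 97 → profitable ✗; to s=7.2 gives 198 − 18.6×7.2 = 64.08 → profitable ✗.
4 of the 6 constraints hold; not an equilibrium.

4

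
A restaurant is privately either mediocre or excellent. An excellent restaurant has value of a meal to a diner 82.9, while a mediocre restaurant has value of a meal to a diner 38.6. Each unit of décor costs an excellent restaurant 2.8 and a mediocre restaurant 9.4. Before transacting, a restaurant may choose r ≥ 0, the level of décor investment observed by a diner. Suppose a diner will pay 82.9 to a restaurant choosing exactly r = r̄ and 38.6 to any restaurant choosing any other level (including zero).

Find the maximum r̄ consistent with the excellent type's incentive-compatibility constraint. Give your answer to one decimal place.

Choosing r̄ yields the excellent type 82.9 − 2.8·r̄; choosing zero yields 38.6.
The excellent type is indifferent at 82.9 − 2.8·r̄ = 38.6, i.e. r̄ = (82.9 − 38.6) / 2.8 ≈ 15.8.
For any r̄ above 15.8 the excellent type would rather pool at zero, so separation collapses.

15.8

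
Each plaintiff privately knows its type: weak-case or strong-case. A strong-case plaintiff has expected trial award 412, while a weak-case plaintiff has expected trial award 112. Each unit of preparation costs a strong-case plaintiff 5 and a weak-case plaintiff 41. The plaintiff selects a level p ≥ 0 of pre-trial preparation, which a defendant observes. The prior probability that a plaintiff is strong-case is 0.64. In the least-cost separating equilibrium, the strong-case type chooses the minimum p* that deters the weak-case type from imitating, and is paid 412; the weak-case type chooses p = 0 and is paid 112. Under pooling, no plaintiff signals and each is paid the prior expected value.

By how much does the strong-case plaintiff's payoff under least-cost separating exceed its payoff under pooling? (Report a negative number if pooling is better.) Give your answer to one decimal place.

Least-cost separating signal: p* solves 112 = 412 − 41·p*, so p* = (412 − 112)/41 ≈ 7.3171.
Strong-case type's separating payoff: 412 − 5 × p* = 412 − 5 × (412 − 112)/41 = 412 − 1500/41 ≈ 375.415.
Pooling payoff: 0.64 × 412 + 0.36 × 112 = 304.
Difference: 375.415 − 304 = 71.415, i.e. 71.4 to one decimal place.
The strong-case type prefers to separate.

71.4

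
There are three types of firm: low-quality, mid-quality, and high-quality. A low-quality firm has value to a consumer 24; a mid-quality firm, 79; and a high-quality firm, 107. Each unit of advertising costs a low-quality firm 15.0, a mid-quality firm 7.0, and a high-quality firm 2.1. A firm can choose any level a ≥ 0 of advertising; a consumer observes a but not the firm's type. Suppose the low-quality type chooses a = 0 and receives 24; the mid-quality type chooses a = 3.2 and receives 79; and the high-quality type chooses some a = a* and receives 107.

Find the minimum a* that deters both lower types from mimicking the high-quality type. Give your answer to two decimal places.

7.20

Mid-quality type (on-path payoff 79 − 7.0×3.2 = 56.6) won't mimic when 56.6 ≥ 107 − 7.0·a*, i.e. a* ≥ 7.20.
Low-quality type (on-path payoff 24) won't mimic when 24 ≥ 107 − 15.0·a*, i.e. a* ≥ 5.53.
Both must hold, so a* = max(5.53, 7.20) = 7.20. The mid-quality type's constraint binds.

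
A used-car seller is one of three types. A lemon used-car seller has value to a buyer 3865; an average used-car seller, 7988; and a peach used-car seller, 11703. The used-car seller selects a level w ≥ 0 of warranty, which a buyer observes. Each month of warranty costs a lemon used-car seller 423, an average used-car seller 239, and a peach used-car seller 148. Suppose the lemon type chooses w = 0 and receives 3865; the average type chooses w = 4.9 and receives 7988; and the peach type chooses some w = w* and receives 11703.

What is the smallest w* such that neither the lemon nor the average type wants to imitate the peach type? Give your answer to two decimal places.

Average type (on-path payoff 7988 − 239×4.9 = 6816.9) won't mimic when 6816.9 ≥ 11703 − 239·w*, i.e. w* ≥ 20.44.
Lemon type (on-path payoff 3865) won't mimic when 3865 ≥ 11703 − 423·w*, i.e. w* ≥ 18.53.
Both must hold, so w* = max(18.53, 20.44) = 20.44. The average type's constraint binds.

20.44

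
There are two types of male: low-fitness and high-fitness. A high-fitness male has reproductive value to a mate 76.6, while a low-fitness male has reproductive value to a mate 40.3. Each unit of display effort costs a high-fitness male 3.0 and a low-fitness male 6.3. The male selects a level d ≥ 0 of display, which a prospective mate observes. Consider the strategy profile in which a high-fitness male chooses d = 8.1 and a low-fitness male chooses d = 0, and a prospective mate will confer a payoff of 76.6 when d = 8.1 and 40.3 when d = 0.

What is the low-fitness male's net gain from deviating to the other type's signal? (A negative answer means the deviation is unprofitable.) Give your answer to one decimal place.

Playing d = 0 the low-fitness male receives 40.3.
Deviating to d = 8.1 brings payment 76.6 at cost 6.3 × 8.1 = 51.03, netting 25.57.
Gain from deviating: 25.57 − 40.3 = -14.73, i.e. -14.7 to one decimal place.
The gain is negative, so the low-fitness type's incentive-compatibility constraint is satisfied.

-14.7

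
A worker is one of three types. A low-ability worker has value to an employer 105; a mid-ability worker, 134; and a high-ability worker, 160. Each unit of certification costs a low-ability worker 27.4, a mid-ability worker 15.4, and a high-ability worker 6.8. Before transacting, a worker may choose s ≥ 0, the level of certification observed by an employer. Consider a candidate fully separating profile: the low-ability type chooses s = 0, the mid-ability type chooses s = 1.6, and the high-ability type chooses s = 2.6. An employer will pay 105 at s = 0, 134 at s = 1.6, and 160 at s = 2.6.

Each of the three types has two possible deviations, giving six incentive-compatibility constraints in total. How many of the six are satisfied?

Low-ability (own payoff 105): to s=1.6 gives 134 − 27.4×1.6 = 90.16 → no gain ✓; to s=2.6 gives 160 − 27.4×2.6 = 88.76 → no gain ✓.
Mid-ability (own payoff 134 − 15.4×1.6 = 109.36): to s=0 gives 105 → no gain ✓; to s=2.6 gives 160 − 15.4×2.6 = 119.96 → profitable ✗.
High-ability (own payoff 160 − 6.8×2.6 = 142.32): to s=0 gives 105 → no gain ✓; to s=1.6 gives 134 − 6.8×1.6 = 123.12 → no gain ✓.
5 of the 6 constraints hold; not an equilibrium.

5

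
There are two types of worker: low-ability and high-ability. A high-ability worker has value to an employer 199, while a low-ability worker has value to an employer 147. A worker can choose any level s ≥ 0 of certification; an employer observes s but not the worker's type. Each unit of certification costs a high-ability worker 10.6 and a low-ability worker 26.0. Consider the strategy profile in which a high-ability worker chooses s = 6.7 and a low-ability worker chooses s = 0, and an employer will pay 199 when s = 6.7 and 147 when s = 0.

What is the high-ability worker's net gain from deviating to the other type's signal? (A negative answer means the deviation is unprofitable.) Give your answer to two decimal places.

Playing s = 6.7 the high-ability worker receives 199 − 10.6 × 6.7 = 127.98.
Deviating to s = 0 yields 147 instead.
Gain from deviating: 147 − 127.98 = 19.02.
The gain is positive, so the high-ability type's incentive-compatibility constraint is violated — this profile is not a separating equilibrium.

19.02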